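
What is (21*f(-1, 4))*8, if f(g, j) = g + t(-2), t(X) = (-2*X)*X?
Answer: -1512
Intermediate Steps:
t(X) = -2*X²
f(g, j) = -8 + g (f(g, j) = g - 2*(-2)² = g - 2*4 = g - 8 = -8 + g)
(21*f(-1, 4))*8 = (21*(-8 - 1))*8 = (21*(-9))*8 = -189*8 = -1512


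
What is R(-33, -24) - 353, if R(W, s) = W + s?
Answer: -410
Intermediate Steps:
R(-33, -24) - 353 = (-33 - 24) - 353 = -57 - 353 = -410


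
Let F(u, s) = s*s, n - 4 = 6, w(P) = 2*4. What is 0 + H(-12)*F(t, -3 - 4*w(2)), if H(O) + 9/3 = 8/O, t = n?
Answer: -13475/3 ≈ -4491.7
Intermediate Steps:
w(P) = 8
n = 10 (n = 4 + 6 = 10)
t = 10
H(O) = -3 + 8/O
F(u, s) = s²
0 + H(-12)*F(t, -3 - 4*w(2)) = 0 + (-3 + 8/(-12))*(-3 - 4*8)² = 0 + (-3 + 8*(-1/12))*(-3 - 32)² = 0 + (-3 - ⅔)*(-35)² = 0 - 11/3*1225 = 0 - 13475/3 = -13475/3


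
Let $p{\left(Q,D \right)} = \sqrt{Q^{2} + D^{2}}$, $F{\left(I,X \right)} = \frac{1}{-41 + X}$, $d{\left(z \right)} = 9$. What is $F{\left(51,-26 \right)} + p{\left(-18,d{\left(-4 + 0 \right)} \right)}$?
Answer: $- \frac{1}{67} + 9 \sqrt{5} \approx 20.11$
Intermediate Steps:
$p{\left(Q,D \right)} = \sqrt{D^{2} + Q^{2}}$
$F{\left(51,-26 \right)} + p{\left(-18,d{\left(-4 + 0 \right)} \right)} = \frac{1}{-41 - 26} + \sqrt{9^{2} + \left(-18\right)^{2}} = \frac{1}{-67} + \sqrt{81 + 324} = - \frac{1}{67} + \sqrt{405} = - \frac{1}{67} + 9 \sqrt{5}$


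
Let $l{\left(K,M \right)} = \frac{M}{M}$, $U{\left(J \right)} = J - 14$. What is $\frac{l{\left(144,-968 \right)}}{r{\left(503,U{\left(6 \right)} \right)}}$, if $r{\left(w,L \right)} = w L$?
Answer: $- \frac{1}{4024} \approx -0.00024851$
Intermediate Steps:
$U{\left(J \right)} = -14 + J$ ($U{\left(J \right)} = J - 14 = -14 + J$)
$l{\left(K,M \right)} = 1$
$r{\left(w,L \right)} = L w$
$\frac{l{\left(144,-968 \right)}}{r{\left(503,U{\left(6 \right)} \right)}} = 1 \frac{1}{\left(-14 + 6\right) 503} = 1 \frac{1}{\left(-8\right) 503} = 1 \frac{1}{-4024} = 1 \left(- \frac{1}{4024}\right) = - \frac{1}{4024}$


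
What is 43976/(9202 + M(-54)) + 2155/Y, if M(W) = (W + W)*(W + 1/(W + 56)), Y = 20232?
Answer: 230501083/75768840 ≈ 3.0422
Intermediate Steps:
M(W) = 2*W*(W + 1/(56 + W)) (M(W) = (2*W)*(W + 1/(56 + W)) = 2*W*(W + 1/(56 + W)))
43976/(9202 + M(-54)) + 2155/Y = 43976/(9202 + 2*(-54)*(1 + (-54)² + 56*(-54))/(56 - 54)) + 2155/20232 = 43976/(9202 + 2*(-54)*(1 + 2916 - 3024)/2) + 2155*(1/20232) = 43976/(9202 + 2*(-54)*(½)*(-107)) + 2155/20232 = 43976/(9202 + 5778) + 2155/20232 = 43976/14980 + 2155/20232 = 43976*(1/14980) + 2155/20232 = 10994/3745 + 2155/20232 = 230501083/75768840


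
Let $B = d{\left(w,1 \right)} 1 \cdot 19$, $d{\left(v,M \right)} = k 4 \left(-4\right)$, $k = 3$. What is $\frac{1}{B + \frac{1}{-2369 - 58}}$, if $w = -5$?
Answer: $- \frac{2427}{2213425} \approx -0.0010965$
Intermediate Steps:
$d{\left(v,M \right)} = -48$ ($d{\left(v,M \right)} = 3 \cdot 4 \left(-4\right) = 12 \left(-4\right) = -48$)
$B = -912$ ($B = \left(-48\right) 1 \cdot 19 = \left(-48\right) 19 = -912$)
$\frac{1}{B + \frac{1}{-2369 - 58}} = \frac{1}{-912 + \frac{1}{-2369 - 58}} = \frac{1}{-912 + \frac{1}{-2427}} = \frac{1}{-912 - \frac{1}{2427}} = \frac{1}{- \frac{2213425}{2427}} = - \frac{2427}{2213425}$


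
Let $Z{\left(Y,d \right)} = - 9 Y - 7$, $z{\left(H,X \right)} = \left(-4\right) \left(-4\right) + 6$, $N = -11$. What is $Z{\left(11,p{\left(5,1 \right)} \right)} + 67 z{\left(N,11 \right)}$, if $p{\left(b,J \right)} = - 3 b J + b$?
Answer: $1368$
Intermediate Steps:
$z{\left(H,X \right)} = 22$ ($z{\left(H,X \right)} = 16 + 6 = 22$)
$p{\left(b,J \right)} = b - 3 J b$ ($p{\left(b,J \right)} = - 3 J b + b = b - 3 J b$)
$Z{\left(Y,d \right)} = -7 - 9 Y$
$Z{\left(11,p{\left(5,1 \right)} \right)} + 67 z{\left(N,11 \right)} = \left(-7 - 99\right) + 67 \cdot 22 = \left(-7 - 99\right) + 1474 = -106 + 1474 = 1368$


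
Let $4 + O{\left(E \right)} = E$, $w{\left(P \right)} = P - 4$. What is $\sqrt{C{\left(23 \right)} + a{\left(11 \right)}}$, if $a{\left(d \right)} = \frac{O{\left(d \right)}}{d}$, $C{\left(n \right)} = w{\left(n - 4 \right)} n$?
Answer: $\frac{\sqrt{41822}}{11} \approx 18.591$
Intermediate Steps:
$w{\left(P \right)} = -4 + P$
$O{\left(E \right)} = -4 + E$
$C{\left(n \right)} = n \left(-8 + n\right)$ ($C{\left(n \right)} = \left(-4 + \left(n - 4\right)\right) n = \left(-4 + \left(-4 + n\right)\right) n = \left(-8 + n\right) n = n \left(-8 + n\right)$)
$a{\left(d \right)} = \frac{-4 + d}{d}$
$\sqrt{C{\left(23 \right)} + a{\left(11 \right)}} = \sqrt{23 \left(-8 + 23\right) + \frac{-4 + 11}{11}} = \sqrt{23 \cdot 15 + \frac{1}{11} \cdot 7} = \sqrt{345 + \frac{7}{11}} = \sqrt{\frac{3802}{11}} = \frac{\sqrt{41822}}{11}$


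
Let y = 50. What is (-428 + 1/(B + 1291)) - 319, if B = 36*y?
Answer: -2308976/3091 ≈ -747.00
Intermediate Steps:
B = 1800 (B = 36*50 = 1800)
(-428 + 1/(B + 1291)) - 319 = (-428 + 1/(1800 + 1291)) - 319 = (-428 + 1/3091) - 319 = -1322947/3091 - 319 = -2308976/3091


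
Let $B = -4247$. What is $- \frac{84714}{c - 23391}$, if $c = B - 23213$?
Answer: $\frac{84714}{50851} \approx 1.6659$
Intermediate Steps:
$c = -27460$ ($c = -4247 - 23213 = -27460$)
$- \frac{84714}{c - 23391} = - \frac{84714}{-27460 - 23391} = - \frac{84714}{-50851} = \left(-84714\right) \left(- \frac{1}{50851}\right) = \frac{84714}{50851}$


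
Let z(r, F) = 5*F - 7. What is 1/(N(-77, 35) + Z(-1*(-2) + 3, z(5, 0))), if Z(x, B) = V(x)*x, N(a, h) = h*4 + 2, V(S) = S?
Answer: 1/167 ≈ 0.0059880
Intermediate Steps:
N(a, h) = 2 + 4*h (N(a, h) = 4*h + 2 = 2 + 4*h)
z(r, F) = -7 + 5*F
Z(x, B) = x² (Z(x, B) = x*x = x²)
1/(N(-77, 35) + Z(-1*(-2) + 3, z(5, 0))) = 1/((2 + 4*35) + (-1*(-2) + 3)²) = 1/((2 + 140) + (2 + 3)²) = 1/(142 + 5²) = 1/(142 + 25) = 1/167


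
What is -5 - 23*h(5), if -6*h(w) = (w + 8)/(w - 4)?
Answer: 269/6 ≈ 44.833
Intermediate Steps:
h(w) = -(8 + w)/(6*(-4 + w)) (h(w) = -(w + 8)/(6*(w - 4)) = -(8 + w)/(6*(-4 + w)))
-5 - 23*h(5) = -5 - 23*(-8 - 1*5)/(6*(-4 + 5)) = -5 - 23*(-8 - 5)/(6*1) = -5 - 23*(-13)/6 = -5 - 23*(-13/6) = -5 + 299/6 = 269/6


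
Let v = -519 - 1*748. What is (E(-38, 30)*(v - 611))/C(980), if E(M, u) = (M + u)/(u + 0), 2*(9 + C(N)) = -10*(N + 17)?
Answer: -1252/12485 ≈ -0.10028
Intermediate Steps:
v = -1267 (v = -519 - 748 = -1267)
C(N) = -94 - 5*N (C(N) = -9 + (-10*(N + 17))/2 = -9 + (-10*(17 + N))/2 = -9 + (-170 - 10*N)/2 = -9 + (-85 - 5*N) = -94 - 5*N)
E(M, u) = (M + u)/u
(E(-38, 30)*(v - 611))/C(980) = (((-38 + 30)/30)*(-1267 - 611))/(-94 - 5*980) = (((1/30)*(-8))*(-1878))/(-94 - 4900) = -4/15*(-1878)/(-4994) = (2504/5)*(-1/4994) = -1252/12485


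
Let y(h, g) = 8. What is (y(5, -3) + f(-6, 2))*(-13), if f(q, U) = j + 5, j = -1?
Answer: -156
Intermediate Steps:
f(q, U) = 4 (f(q, U) = -1 + 5 = 4)
(y(5, -3) + f(-6, 2))*(-13) = (8 + 4)*(-13) = 12*(-13) = -156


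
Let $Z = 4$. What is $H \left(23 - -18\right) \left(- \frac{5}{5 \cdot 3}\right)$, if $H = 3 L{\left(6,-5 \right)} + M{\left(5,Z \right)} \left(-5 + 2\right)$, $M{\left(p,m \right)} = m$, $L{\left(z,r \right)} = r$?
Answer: $369$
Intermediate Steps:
$H = -27$ ($H = 3 \left(-5\right) + 4 \left(-5 + 2\right) = -15 + 4 \left(-3\right) = -15 - 12 = -27$)
$H \left(23 - -18\right) \left(- \frac{5}{5 \cdot 3}\right) = - 27 \left(23 - -18\right) \left(- \frac{5}{5 \cdot 3}\right) = - 27 \left(23 + 18\right) \left(- \frac{5}{15}\right) = \left(-27\right) 41 \left(\left(-5\right) \frac{1}{15}\right) = \left(-1107\right) \left(- \frac{1}{3}\right) = 369$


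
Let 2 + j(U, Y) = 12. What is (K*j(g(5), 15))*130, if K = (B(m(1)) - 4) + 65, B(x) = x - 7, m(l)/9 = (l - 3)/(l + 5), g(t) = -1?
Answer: 66300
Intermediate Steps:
m(l) = 9*(-3 + l)/(5 + l) (m(l) = 9*((l - 3)/(l + 5)) = 9*((-3 + l)/(5 + l)) = 9*(-3 + l)/(5 + l))
B(x) = -7 + x
j(U, Y) = 10 (j(U, Y) = -2 + 12 = 10)
K = 51 (K = ((-7 + 9*(-3 + 1)/(5 + 1)) - 4) + 65 = ((-7 + 9*(-2)/6) - 4) + 65 = ((-7 + 9*(1/6)*(-2)) - 4) + 65 = ((-7 - 3) - 4) + 65 = (-10 - 4) + 65 = -14 + 65 = 51)
(K*j(g(5), 15))*130 = (51*10)*130 = 510*130 = 66300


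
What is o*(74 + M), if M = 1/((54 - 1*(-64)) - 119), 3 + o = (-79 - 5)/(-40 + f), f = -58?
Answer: -1095/7 ≈ -156.43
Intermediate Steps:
o = -15/7 (o = -3 + (-79 - 5)/(-40 - 58) = -3 - 84/(-98) = -3 - 84*(-1/98) = -3 + 6/7 = -15/7 ≈ -2.1429)
M = -1 (M = 1/((54 + 64) - 119) = 1/(118 - 119) = 1/(-1) = -1)
o*(74 + M) = -15*(74 - 1)/7 = -15/7*73 = -1095/7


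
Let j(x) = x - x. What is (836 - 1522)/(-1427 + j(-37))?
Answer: 686/1427 ≈ 0.48073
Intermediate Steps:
j(x) = 0
(836 - 1522)/(-1427 + j(-37)) = (836 - 1522)/(-1427 + 0) = -686/(-1427) = -686*(-1/1427) = 686/1427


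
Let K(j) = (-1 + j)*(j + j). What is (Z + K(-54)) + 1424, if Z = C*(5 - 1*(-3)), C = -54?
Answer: 6932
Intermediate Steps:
Z = -432 (Z = -54*(5 - 1*(-3)) = -54*(5 + 3) = -54*8 = -432)
K(j) = 2*j*(-1 + j) (K(j) = (-1 + j)*(2*j) = 2*j*(-1 + j))
(Z + K(-54)) + 1424 = (-432 + 2*(-54)*(-1 - 54)) + 1424 = (-432 + 2*(-54)*(-55)) + 1424 = (-432 + 5940) + 1424 = 5508 + 1424 = 6932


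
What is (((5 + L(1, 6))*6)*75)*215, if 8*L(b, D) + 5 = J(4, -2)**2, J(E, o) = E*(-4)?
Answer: 14077125/4 ≈ 3.5193e+6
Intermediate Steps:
J(E, o) = -4*E
L(b, D) = 251/8 (L(b, D) = -5/8 + (-4*4)**2/8 = -5/8 + (1/8)*(-16)**2 = -5/8 + (1/8)*256 = -5/8 + 32 = 251/8)
(((5 + L(1, 6))*6)*75)*215 = (((5 + 251/8)*6)*75)*215 = (((291/8)*6)*75)*215 = ((873/4)*75)*215 = (65475/4)*215 = 14077125/4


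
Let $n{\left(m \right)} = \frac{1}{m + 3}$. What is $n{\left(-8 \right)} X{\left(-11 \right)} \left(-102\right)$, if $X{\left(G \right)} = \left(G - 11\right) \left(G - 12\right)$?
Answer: $\frac{51612}{5} \approx 10322.0$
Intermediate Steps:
$X{\left(G \right)} = \left(-12 + G\right) \left(-11 + G\right)$ ($X{\left(G \right)} = \left(-11 + G\right) \left(-12 + G\right) = \left(-12 + G\right) \left(-11 + G\right)$)
$n{\left(m \right)} = \frac{1}{3 + m}$
$n{\left(-8 \right)} X{\left(-11 \right)} \left(-102\right) = \frac{132 + \left(-11\right)^{2} - -253}{3 - 8} \left(-102\right) = \frac{132 + 121 + 253}{-5} \left(-102\right) = \left(- \frac{1}{5}\right) 506 \left(-102\right) = \left(- \frac{506}{5}\right) \left(-102\right) = \frac{51612}{5}$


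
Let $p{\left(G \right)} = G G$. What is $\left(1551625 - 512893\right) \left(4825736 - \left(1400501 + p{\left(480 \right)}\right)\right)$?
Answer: $3318577349220$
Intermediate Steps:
$p{\left(G \right)} = G^{2}$
$\left(1551625 - 512893\right) \left(4825736 - \left(1400501 + p{\left(480 \right)}\right)\right) = \left(1551625 - 512893\right) \left(4825736 - 1630901\right) = 1038732 \left(4825736 - 1630901\right) = 1038732 \cdot 3194835 = 3318577349220$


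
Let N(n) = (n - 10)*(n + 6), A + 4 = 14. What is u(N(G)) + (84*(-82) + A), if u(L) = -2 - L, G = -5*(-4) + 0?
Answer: -7140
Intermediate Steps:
A = 10 (A = -4 + 14 = 10)
G = 20 (G = 20 + 0 = 20)
N(n) = (-10 + n)*(6 + n)
u(N(G)) + (84*(-82) + A) = (-2 - (-60 + 20² - 4*20)) + (84*(-82) + 10) = (-2 - (-60 + 400 - 80)) + (-6888 + 10) = (-2 - 1*260) - 6878 = (-2 - 260) - 6878 = -262 - 6878 = -7140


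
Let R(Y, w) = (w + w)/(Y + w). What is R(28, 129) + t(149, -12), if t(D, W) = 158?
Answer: 25064/157 ≈ 159.64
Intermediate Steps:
R(Y, w) = 2*w/(Y + w) (R(Y, w) = (2*w)/(Y + w) = 2*w/(Y + w))
R(28, 129) + t(149, -12) = 2*129/(28 + 129) + 158 = 2*129/157 + 158 = 2*129*(1/157) + 158 = 258/157 + 158 = 25064/157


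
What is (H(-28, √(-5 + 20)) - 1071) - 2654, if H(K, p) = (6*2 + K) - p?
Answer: -3741 - √15 ≈ -3744.9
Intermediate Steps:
H(K, p) = 12 + K - p (H(K, p) = (12 + K) - p = 12 + K - p)
(H(-28, √(-5 + 20)) - 1071) - 2654 = ((12 - 28 - √(-5 + 20)) - 1071) - 2654 = ((12 - 28 - √15) - 1071) - 2654 = ((-16 - √15) - 1071) - 2654 = (-1087 - √15) - 2654 = -3741 - √15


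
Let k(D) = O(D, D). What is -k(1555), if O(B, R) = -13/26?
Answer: ½ ≈ 0.50000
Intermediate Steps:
O(B, R) = -½ (O(B, R) = -13*1/26 = -½)
k(D) = -½
-k(1555) = -1*(-½) = ½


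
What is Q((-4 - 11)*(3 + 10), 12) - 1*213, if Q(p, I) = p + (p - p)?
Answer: -408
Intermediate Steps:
Q(p, I) = p (Q(p, I) = p + 0 = p)
Q((-4 - 11)*(3 + 10), 12) - 1*213 = (-4 - 11)*(3 + 10) - 1*213 = -15*13 - 213 = -195 - 213 = -408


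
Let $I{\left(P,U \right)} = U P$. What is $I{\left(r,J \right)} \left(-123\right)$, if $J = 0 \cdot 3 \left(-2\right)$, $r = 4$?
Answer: $0$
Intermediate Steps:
$J = 0$ ($J = 0 \left(-2\right) = 0$)
$I{\left(P,U \right)} = P U$
$I{\left(r,J \right)} \left(-123\right) = 4 \cdot 0 \left(-123\right) = 0 \left(-123\right) = 0$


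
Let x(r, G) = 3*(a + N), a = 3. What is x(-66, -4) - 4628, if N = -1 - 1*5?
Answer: -4637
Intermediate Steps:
N = -6 (N = -1 - 5 = -6)
x(r, G) = -9 (x(r, G) = 3*(3 - 6) = 3*(-3) = -9)
x(-66, -4) - 4628 = -9 - 4628 = -4637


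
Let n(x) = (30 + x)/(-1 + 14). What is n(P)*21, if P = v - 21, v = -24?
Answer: -315/13 ≈ -24.231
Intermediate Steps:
P = -45 (P = -24 - 21 = -45)
n(x) = 30/13 + x/13 (n(x) = (30 + x)/13 = (30 + x)*(1/13) = 30/13 + x/13)
n(P)*21 = (30/13 + (1/13)*(-45))*21 = (30/13 - 45/13)*21 = -15/13*21 = -315/13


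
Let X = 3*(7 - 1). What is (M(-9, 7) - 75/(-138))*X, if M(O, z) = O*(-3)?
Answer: 11403/23 ≈ 495.78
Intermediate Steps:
X = 18 (X = 3*6 = 18)
M(O, z) = -3*O
(M(-9, 7) - 75/(-138))*X = (-3*(-9) - 75/(-138))*18 = (27 - 75*(-1/138))*18 = (27 + 25/46)*18 = (1267/46)*18 = 11403/23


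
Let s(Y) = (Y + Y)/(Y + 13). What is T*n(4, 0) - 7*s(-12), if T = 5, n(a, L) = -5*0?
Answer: 168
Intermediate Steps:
n(a, L) = 0
s(Y) = 2*Y/(13 + Y) (s(Y) = (2*Y)/(13 + Y) = 2*Y/(13 + Y))
T*n(4, 0) - 7*s(-12) = 5*0 - 14*(-12)/(13 - 12) = 0 - 14*(-12)/1 = 0 - 14*(-12) = 0 - 7*(-24) = 0 + 168 = 168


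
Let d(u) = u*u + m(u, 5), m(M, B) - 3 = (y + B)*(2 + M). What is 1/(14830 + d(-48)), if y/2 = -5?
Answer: 1/17367 ≈ 5.7580e-5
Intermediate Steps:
y = -10 (y = 2*(-5) = -10)
m(M, B) = 3 + (-10 + B)*(2 + M)
d(u) = -7 + u**2 - 5*u (d(u) = u*u + (-17 - 10*u + 2*5 + 5*u) = u**2 + (-17 - 10*u + 10 + 5*u) = u**2 + (-7 - 5*u) = -7 + u**2 - 5*u)
1/(14830 + d(-48)) = 1/(14830 + (-7 + (-48)**2 - 5*(-48))) = 1/(14830 + (-7 + 2304 + 240)) = 1/(14830 + 2537) = 1/17367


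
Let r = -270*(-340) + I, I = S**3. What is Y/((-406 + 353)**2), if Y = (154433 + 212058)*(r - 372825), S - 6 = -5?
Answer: -102992766784/2809 ≈ -3.6665e+7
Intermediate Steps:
S = 1 (S = 6 - 5 = 1)
I = 1 (I = 1**3 = 1)
r = 91801 (r = -270*(-340) + 1 = 91800 + 1 = 91801)
Y = -102992766784 (Y = (154433 + 212058)*(91801 - 372825) = 366491*(-281024) = -102992766784)
Y/((-406 + 353)**2) = -102992766784/(-406 + 353)**2 = -102992766784/((-53)**2) = -102992766784/2809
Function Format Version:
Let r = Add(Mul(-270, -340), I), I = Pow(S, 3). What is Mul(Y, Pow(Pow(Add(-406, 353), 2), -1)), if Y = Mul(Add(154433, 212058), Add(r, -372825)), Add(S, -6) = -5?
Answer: Rational(-102992766784, 2809) ≈ -3.6665e+7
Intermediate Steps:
S = 1 (S = Add(6, -5) = 1)
I = 1 (I = Pow(1, 3) = 1)
r = 91801 (r = Add(Mul(-270, -340), 1) = Add(91800, 1) = 91801)
Y = -102992766784 (Y = Mul(Add(154433, 212058), Add(91801, -372825)) = Mul(366491, -281024) = -102992766784)
Mul(Y, Pow(Pow(Add(-406, 353), 2), -1)) = Mul(-102992766784, Pow(Pow(Add(-406, 353), 2), -1)) = Mul(-102992766784, Pow(Pow(-53, 2), -1)) = Mul(-102992766784, Pow(2809, -1)) = Mul(-102992766784, Rational(1, 2809)) = Rational(-102992766784, 2809)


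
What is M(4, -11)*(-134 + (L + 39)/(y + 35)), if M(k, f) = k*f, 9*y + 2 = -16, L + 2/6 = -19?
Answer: 52828/9 ≈ 5869.8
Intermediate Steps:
L = -58/3 (L = -⅓ - 19 = -58/3 ≈ -19.333)
y = -2 (y = -2/9 + (⅑)*(-16) = -2/9 - 16/9 = -2)
M(k, f) = f*k
M(4, -11)*(-134 + (L + 39)/(y + 35)) = (-11*4)*(-134 + (-58/3 + 39)/(-2 + 35)) = -44*(-134 + (59/3)/33) = -44*(-134 + (59/3)*(1/33)) = -44*(-134 + 59/99) = -44*(-13207/99) = 52828/9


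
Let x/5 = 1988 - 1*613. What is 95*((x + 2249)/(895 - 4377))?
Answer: -433390/1741 ≈ -248.93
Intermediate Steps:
x = 6875 (x = 5*(1988 - 1*613) = 5*(1988 - 613) = 5*1375 = 6875)
95*((x + 2249)/(895 - 4377)) = 95*((6875 + 2249)/(895 - 4377)) = 95*(9124/(-3482)) = 95*(9124*(-1/3482)) = 95*(-4562/1741) = -433390/1741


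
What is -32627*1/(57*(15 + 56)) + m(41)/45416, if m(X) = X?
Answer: -1481621905/183798552 ≈ -8.0611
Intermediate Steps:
-32627*1/(57*(15 + 56)) + m(41)/45416 = -32627*1/(57*(15 + 56)) + 41/45416 = -32627/(57*71) + 41*(1/45416) = -32627/4047 + 41/45416 = -1481621905/183798552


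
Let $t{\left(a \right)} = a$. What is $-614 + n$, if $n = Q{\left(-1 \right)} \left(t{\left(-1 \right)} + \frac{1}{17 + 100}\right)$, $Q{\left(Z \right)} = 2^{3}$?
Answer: $- \frac{72766}{117} \approx -621.93$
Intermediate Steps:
$Q{\left(Z \right)} = 8$
$n = - \frac{928}{117}$ ($n = 8 \left(-1 + \frac{1}{17 + 100}\right) = 8 \left(-1 + \frac{1}{117}\right) = 8 \left(- \frac{116}{117}\right) = - \frac{928}{117} \approx -7.9316$)
$-614 + n = -614 - \frac{928}{117} = - \frac{72766}{117}$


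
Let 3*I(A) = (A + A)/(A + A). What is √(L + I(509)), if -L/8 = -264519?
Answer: √19045371/3 ≈ 1454.7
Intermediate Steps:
I(A) = ⅓ (I(A) = ((A + A)/(A + A))/3 = ((2*A)/((2*A)))/3 = ((2*A)*(1/(2*A)))/3 = (⅓)*1 = ⅓)
L = 2116152 (L = -8*(-264519) = 2116152)
√(L + I(509)) = √(2116152 + ⅓) = √(6348457/3) = √19045371/3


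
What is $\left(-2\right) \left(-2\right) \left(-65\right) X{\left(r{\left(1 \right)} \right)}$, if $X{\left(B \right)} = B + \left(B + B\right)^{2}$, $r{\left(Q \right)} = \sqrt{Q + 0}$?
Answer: $-1300$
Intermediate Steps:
$r{\left(Q \right)} = \sqrt{Q}$
$X{\left(B \right)} = B + 4 B^{2}$ ($X{\left(B \right)} = B + \left(2 B\right)^{2} = B + 4 B^{2}$)
$\left(-2\right) \left(-2\right) \left(-65\right) X{\left(r{\left(1 \right)} \right)} = \left(-2\right) \left(-2\right) \left(-65\right) \sqrt{1} \left(1 + 4 \sqrt{1}\right) = 4 \left(-65\right) 1 \left(1 + 4 \cdot 1\right) = - 260 \cdot 1 \left(1 + 4\right) = - 260 \cdot 1 \cdot 5 = \left(-260\right) 5 = -1300$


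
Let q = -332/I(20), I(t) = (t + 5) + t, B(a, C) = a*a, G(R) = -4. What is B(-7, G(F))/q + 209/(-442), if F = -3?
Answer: -521999/73372 ≈ -7.1144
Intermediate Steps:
B(a, C) = a²
I(t) = 5 + 2*t (I(t) = (5 + t) + t = 5 + 2*t)
q = -332/45 (q = -332/(5 + 2*20) = -332/(5 + 40) = -332/45 ≈ -7.3778)
B(-7, G(F))/q + 209/(-442) = (-7)²/(-332/45) + 209/(-442) = 49*(-45/332) + 209*(-1/442) = -2205/332 - 209/442 = -521999/73372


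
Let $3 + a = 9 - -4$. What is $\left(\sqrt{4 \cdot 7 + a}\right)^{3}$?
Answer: $38 \sqrt{38} \approx 234.25$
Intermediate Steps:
$a = 10$ ($a = -3 + \left(9 - -4\right) = -3 + \left(9 + 4\right) = -3 + 13 = 10$)
$\left(\sqrt{4 \cdot 7 + a}\right)^{3} = \left(\sqrt{4 \cdot 7 + 10}\right)^{3} = \left(\sqrt{28 + 10}\right)^{3} = \left(\sqrt{38}\right)^{3} = 38 \sqrt{38}$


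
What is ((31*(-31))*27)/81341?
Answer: -25947/81341 ≈ -0.31899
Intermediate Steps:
((31*(-31))*27)/81341 = -961*27*(1/81341) = -25947*1/81341 = -25947/81341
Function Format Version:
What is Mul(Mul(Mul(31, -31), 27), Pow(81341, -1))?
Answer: Rational(-25947, 81341) ≈ -0.31899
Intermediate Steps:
Mul(Mul(Mul(31, -31), 27), Pow(81341, -1)) = Mul(Mul(-961, 27), Rational(1, 81341)) = Mul(-25947, Rational(1, 81341)) = Rational(-25947, 81341)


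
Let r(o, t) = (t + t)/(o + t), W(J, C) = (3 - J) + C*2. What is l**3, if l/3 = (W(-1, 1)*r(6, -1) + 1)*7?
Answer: -3176523/125 ≈ -25412.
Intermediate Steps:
W(J, C) = 3 - J + 2*C (W(J, C) = (3 - J) + 2*C = 3 - J + 2*C)
r(o, t) = 2*t/(o + t) (r(o, t) = (2*t)/(o + t) = 2*t/(o + t))
l = -147/5 (l = 3*(((3 - 1*(-1) + 2*1)*(2*(-1)/(6 - 1)) + 1)*7) = 3*(((3 + 1 + 2)*(2*(-1)/5) + 1)*7) = 3*((6*(2*(-1)*(1/5)) + 1)*7) = 3*((6*(-2/5) + 1)*7) = 3*((-12/5 + 1)*7) = 3*(-7/5*7) = 3*(-49/5) = -147/5 ≈ -29.400)
l**3 = (-147/5)**3 = -3176523/125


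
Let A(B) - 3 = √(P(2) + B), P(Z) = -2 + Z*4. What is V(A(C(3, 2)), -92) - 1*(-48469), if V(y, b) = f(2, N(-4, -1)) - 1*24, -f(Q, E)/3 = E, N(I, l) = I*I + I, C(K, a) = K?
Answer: 48409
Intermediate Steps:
P(Z) = -2 + 4*Z
A(B) = 3 + √(6 + B) (A(B) = 3 + √((-2 + 4*2) + B) = 3 + √((-2 + 8) + B) = 3 + √(6 + B))
N(I, l) = I + I² (N(I, l) = I² + I = I + I²)
f(Q, E) = -3*E
V(y, b) = -60 (V(y, b) = -(-12)*(1 - 4) - 1*24 = -(-12)*(-3) - 24 = -3*12 - 24 = -36 - 24 = -60)
V(A(C(3, 2)), -92) - 1*(-48469) = -60 - 1*(-48469) = -60 + 48469 = 48409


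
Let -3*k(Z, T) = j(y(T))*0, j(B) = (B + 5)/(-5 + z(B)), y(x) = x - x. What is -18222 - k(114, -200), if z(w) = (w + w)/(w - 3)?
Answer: -18222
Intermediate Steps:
z(w) = 2*w/(-3 + w) (z(w) = (2*w)/(-3 + w) = 2*w/(-3 + w))
y(x) = 0
j(B) = (5 + B)/(-5 + 2*B/(-3 + B)) (j(B) = (B + 5)/(-5 + 2*B/(-3 + B)) = (5 + B)/(-5 + 2*B/(-3 + B)))
k(Z, T) = 0 (k(Z, T) = -(-3 + 0)*(5 + 0)/(3*(5 - 1*0))*0/3 = -(⅓)*(-3)*5/(5 + 0)*0/3 = -(⅓)*(-3)*5/5*0/3 = -(⅓)*(⅕)*(-3)*5*0/3 = -(-1)*0/3 = -⅓*0 = 0)
-18222 - k(114, -200) = -18222 - 1*0 = -18222 + 0 = -18222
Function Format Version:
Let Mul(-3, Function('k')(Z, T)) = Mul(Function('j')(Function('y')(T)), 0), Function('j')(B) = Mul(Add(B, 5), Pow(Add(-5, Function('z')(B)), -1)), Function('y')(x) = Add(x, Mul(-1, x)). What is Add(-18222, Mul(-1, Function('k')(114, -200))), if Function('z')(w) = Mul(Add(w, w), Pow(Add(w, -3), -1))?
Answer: -18222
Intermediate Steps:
Function('z')(w) = Mul(2, w, Pow(Add(-3, w), -1)) (Function('z')(w) = Mul(Mul(2, w), Pow(Add(-3, w), -1)) = Mul(2, w, Pow(Add(-3, w), -1)))
Function('y')(x) = 0
Function('j')(B) = Mul(Pow(Add(-5, Mul(2, B, Pow(Add(-3, B), -1))), -1), Add(5, B)) (Function('j')(B) = Mul(Add(B, 5), Pow(Add(-5, Mul(2, B, Pow(Add(-3, B), -1))), -1)) = Mul(Add(5, B), Pow(Add(-5, Mul(2, B, Pow(Add(-3, B), -1))), -1)) = Mul(Pow(Add(-5, Mul(2, B, Pow(Add(-3, B), -1))), -1), Add(5, B)))
Function('k')(Z, T) = 0 (Function('k')(Z, T) = Mul(Rational(-1, 3), Mul(Mul(Rational(1, 3), Pow(Add(5, Mul(-1, 0)), -1), Add(-3, 0), Add(5, 0)), 0)) = Mul(Rational(-1, 3), Mul(Mul(Rational(1, 3), Pow(Add(5, 0), -1), -3, 5), 0)) = Mul(Rational(-1, 3), Mul(Mul(Rational(1, 3), Pow(5, -1), -3, 5), 0)) = Mul(Rational(-1, 3), Mul(Mul(Rational(1, 3), Rational(1, 5), -3, 5), 0)) = Mul(Rational(-1, 3), Mul(-1, 0)) = Mul(Rational(-1, 3), 0) = 0)
Add(-18222, Mul(-1, Function('k')(114, -200))) = Add(-18222, Mul(-1, 0)) = Add(-18222, 0) = -18222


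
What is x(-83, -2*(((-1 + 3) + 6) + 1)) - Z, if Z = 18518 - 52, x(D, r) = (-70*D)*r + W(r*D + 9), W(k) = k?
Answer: -121543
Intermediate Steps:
x(D, r) = 9 - 69*D*r (x(D, r) = (-70*D)*r + (r*D + 9) = -70*D*r + (D*r + 9) = -70*D*r + (9 + D*r) = 9 - 69*D*r)
Z = 18466
x(-83, -2*(((-1 + 3) + 6) + 1)) - Z = (9 - 69*(-83)*(-2*(((-1 + 3) + 6) + 1))) - 1*18466 = (9 - 69*(-83)*(-2*((2 + 6) + 1))) - 18466 = (9 - 69*(-83)*(-2*(8 + 1))) - 18466 = (9 - 69*(-83)*(-2*9)) - 18466 = (9 - 69*(-83)*(-18)) - 18466 = (9 - 103086) - 18466 = -103077 - 18466 = -121543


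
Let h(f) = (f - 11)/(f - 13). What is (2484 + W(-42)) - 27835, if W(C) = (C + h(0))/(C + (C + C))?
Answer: -41524403/1638 ≈ -25351.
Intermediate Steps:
h(f) = (-11 + f)/(-13 + f)
W(C) = (11/13 + C)/(3*C) (W(C) = (C + (-11 + 0)/(-13 + 0))/(C + (C + C)) = (C - 11/(-13))/(C + 2*C) = (C - 1/13*(-11))/((3*C)) = (C + 11/13)*(1/(3*C)) = (11/13 + C)*(1/(3*C)) = (11/13 + C)/(3*C))
(2484 + W(-42)) - 27835 = (2484 + (1/39)*(11 + 13*(-42))/(-42)) - 27835 = (2484 + (1/39)*(-1/42)*(11 - 546)) - 27835 = (2484 + (1/39)*(-1/42)*(-535)) - 27835 = (2484 + 535/1638) - 27835 = 4069327/1638 - 27835 = -41524403/1638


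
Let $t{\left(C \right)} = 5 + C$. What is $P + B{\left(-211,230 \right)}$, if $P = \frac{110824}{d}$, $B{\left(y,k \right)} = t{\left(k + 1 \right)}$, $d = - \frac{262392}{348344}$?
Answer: $- \frac{4817868868}{32799} \approx -1.4689 \cdot 10^{5}$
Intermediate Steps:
$d = - \frac{32799}{43543}$ ($d = \left(-262392\right) \frac{1}{348344} = - \frac{32799}{43543} \approx -0.75326$)
$B{\left(y,k \right)} = 6 + k$ ($B{\left(y,k \right)} = 5 + \left(k + 1\right) = 5 + \left(1 + k\right) = 6 + k$)
$P = - \frac{4825609432}{32799}$ ($P = \frac{110824}{- \frac{32799}{43543}} = 110824 \left(- \frac{43543}{32799}\right) = - \frac{4825609432}{32799} \approx -1.4713 \cdot 10^{5}$)
$P + B{\left(-211,230 \right)} = - \frac{4825609432}{32799} + \left(6 + 230\right) = - \frac{4825609432}{32799} + 236 = - \frac{4817868868}{32799}$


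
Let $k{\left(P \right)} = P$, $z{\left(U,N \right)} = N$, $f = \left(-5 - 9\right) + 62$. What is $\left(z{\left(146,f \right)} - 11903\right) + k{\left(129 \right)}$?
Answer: $-11726$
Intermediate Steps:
$f = 48$ ($f = -14 + 62 = 48$)
$\left(z{\left(146,f \right)} - 11903\right) + k{\left(129 \right)} = \left(48 - 11903\right) + 129 = -11855 + 129 = -11726$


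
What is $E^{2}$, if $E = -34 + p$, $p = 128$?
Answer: $8836$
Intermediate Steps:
$E = 94$ ($E = -34 + 128 = 94$)
$E^{2} = 94^{2} = 8836$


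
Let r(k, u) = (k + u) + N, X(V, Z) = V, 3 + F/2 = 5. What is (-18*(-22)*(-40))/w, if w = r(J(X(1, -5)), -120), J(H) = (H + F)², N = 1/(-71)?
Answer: 562320/3373 ≈ 166.71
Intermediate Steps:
F = 4 (F = -6 + 2*5 = -6 + 10 = 4)
N = -1/71 ≈ -0.014085
J(H) = (4 + H)² (J(H) = (H + 4)² = (4 + H)²)
r(k, u) = -1/71 + k + u (r(k, u) = (k + u) - 1/71 = -1/71 + k + u)
w = -6746/71 (w = -1/71 + (4 + 1)² - 120 = -1/71 + 5² - 120 = -1/71 + 25 - 120 = -6746/71 ≈ -95.014)
(-18*(-22)*(-40))/w = (-18*(-22)*(-40))/(-6746/71) = (396*(-40))*(-71/6746) = -15840*(-71/6746) = 562320/3373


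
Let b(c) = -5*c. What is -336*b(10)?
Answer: 16800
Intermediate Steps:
-336*b(10) = -(-1680)*10 = -336*(-50) = 16800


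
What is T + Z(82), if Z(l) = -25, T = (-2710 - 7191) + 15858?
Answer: 5932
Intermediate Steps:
T = 5957 (T = -9901 + 15858 = 5957)
T + Z(82) = 5957 - 25 = 5932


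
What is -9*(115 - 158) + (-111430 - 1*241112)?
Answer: -352155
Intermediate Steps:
-9*(115 - 158) + (-111430 - 1*241112) = -9*(-43) + (-111430 - 241112) = 387 - 352542 = -352155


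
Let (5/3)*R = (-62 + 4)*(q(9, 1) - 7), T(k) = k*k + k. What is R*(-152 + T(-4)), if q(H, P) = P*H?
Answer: 9744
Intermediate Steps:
q(H, P) = H*P
T(k) = k + k**2 (T(k) = k**2 + k = k + k**2)
R = -348/5 (R = 3*((-62 + 4)*(9*1 - 7))/5 = 3*(-58*(9 - 7))/5 = 3*(-58*2)/5 = (3/5)*(-116) = -348/5 ≈ -69.600)
R*(-152 + T(-4)) = -348*(-152 - 4*(1 - 4))/5 = -348*(-152 - 4*(-3))/5 = -348*(-152 + 12)/5 = -348/5*(-140) = 9744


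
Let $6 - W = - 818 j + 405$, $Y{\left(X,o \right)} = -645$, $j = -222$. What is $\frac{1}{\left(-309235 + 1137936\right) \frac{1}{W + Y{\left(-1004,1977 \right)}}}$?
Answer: $- \frac{182640}{828701} \approx -0.22039$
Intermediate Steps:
$W = -181995$ ($W = 6 - \left(\left(-818\right) \left(-222\right) + 405\right) = 6 - \left(181596 + 405\right) = 6 - 182001 = -181995$)
$\frac{1}{\left(-309235 + 1137936\right) \frac{1}{W + Y{\left(-1004,1977 \right)}}} = \frac{1}{\left(-309235 + 1137936\right) \frac{1}{-181995 - 645}} = \frac{1}{828701 \frac{1}{-182640}} = \frac{1}{828701 \left(- \frac{1}{182640}\right)} = \frac{1}{- \frac{828701}{182640}} = - \frac{182640}{828701}$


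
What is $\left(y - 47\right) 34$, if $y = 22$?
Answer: $-850$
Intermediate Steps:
$\left(y - 47\right) 34 = \left(22 - 47\right) 34 = \left(-25\right) 34 = -850$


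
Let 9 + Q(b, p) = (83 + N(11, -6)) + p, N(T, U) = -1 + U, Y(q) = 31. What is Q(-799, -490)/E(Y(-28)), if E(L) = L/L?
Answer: -423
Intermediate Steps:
E(L) = 1
Q(b, p) = 67 + p (Q(b, p) = -9 + ((83 + (-1 - 6)) + p) = -9 + ((83 - 7) + p) = -9 + (76 + p) = 67 + p)
Q(-799, -490)/E(Y(-28)) = (67 - 490)/1 = -423*1 = -423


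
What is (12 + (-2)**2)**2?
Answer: 256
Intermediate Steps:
(12 + (-2)**2)**2 = (12 + 4)**2 = 16**2 = 256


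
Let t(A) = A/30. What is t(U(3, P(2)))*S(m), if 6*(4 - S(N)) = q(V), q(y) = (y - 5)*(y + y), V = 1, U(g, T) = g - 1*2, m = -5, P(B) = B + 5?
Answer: 8/45 ≈ 0.17778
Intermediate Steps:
P(B) = 5 + B
U(g, T) = -2 + g (U(g, T) = g - 2 = -2 + g)
q(y) = 2*y*(-5 + y) (q(y) = (-5 + y)*(2*y) = 2*y*(-5 + y))
S(N) = 16/3 (S(N) = 4 - (-5 + 1)/3 = 4 - (-4)/3 = 4 - 1/6*(-8) = 4 + 4/3 = 16/3)
t(A) = A/30 (t(A) = A*(1/30) = A/30)
t(U(3, P(2)))*S(m) = ((-2 + 3)/30)*(16/3) = ((1/30)*1)*(16/3) = (1/30)*(16/3) = 8/45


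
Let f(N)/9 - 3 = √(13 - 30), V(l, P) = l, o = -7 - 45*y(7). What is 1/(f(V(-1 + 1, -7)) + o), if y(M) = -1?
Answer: 65/5602 - 9*I*√17/5602 ≈ 0.011603 - 0.0066241*I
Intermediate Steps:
o = 38 (o = -7 - 45*(-1) = -7 + 45 = 38)
f(N) = 27 + 9*I*√17 (f(N) = 27 + 9*√(13 - 30) = 27 + 9*√(-17) = 27 + 9*(I*√17) = 27 + 9*I*√17)
1/(f(V(-1 + 1, -7)) + o) = 1/((27 + 9*I*√17) + 38) = 1/(65 + 9*I*√17)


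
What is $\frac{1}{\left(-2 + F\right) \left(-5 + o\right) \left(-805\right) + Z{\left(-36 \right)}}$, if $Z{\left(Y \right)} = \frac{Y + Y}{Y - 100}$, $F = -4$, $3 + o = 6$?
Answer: $- \frac{17}{164211} \approx -0.00010353$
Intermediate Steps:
$o = 3$ ($o = -3 + 6 = 3$)
$Z{\left(Y \right)} = \frac{2 Y}{-100 + Y}$
$\frac{1}{\left(-2 + F\right) \left(-5 + o\right) \left(-805\right) + Z{\left(-36 \right)}} = \frac{1}{\left(-2 - 4\right) \left(-5 + 3\right) \left(-805\right) + 2 \left(-36\right) \frac{1}{-100 - 36}} = \frac{1}{\left(-6\right) \left(-2\right) \left(-805\right) + 2 \left(-36\right) \frac{1}{-136}} = \frac{1}{12 \left(-805\right) + 2 \left(-36\right) \left(- \frac{1}{136}\right)} = \frac{1}{-9660 + \frac{9}{17}} = \frac{1}{- \frac{164211}{17}} = - \frac{17}{164211}$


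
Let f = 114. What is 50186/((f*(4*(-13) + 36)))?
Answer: -25093/912 ≈ -27.514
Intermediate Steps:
50186/((f*(4*(-13) + 36))) = 50186/((114*(4*(-13) + 36))) = 50186/((114*(-52 + 36))) = 50186/((114*(-16))) = 50186/(-1824) = 50186*(-1/1824) = -25093/912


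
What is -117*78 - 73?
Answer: -9199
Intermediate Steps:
-117*78 - 73 = -9126 - 73 = -9199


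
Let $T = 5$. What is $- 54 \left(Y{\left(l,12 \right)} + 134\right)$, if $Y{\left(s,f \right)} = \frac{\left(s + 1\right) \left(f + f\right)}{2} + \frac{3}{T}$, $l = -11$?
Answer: $- \frac{3942}{5} \approx -788.4$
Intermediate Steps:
$Y{\left(s,f \right)} = \frac{3}{5} + f \left(1 + s\right)$ ($Y{\left(s,f \right)} = \frac{\left(s + 1\right) \left(f + f\right)}{2} + \frac{3}{5} = \left(1 + s\right) 2 f \frac{1}{2} + 3 \cdot \frac{1}{5} = 2 f \left(1 + s\right) \frac{1}{2} + \frac{3}{5} = f \left(1 + s\right) + \frac{3}{5} = \frac{3}{5} + f \left(1 + s\right)$)
$- 54 \left(Y{\left(l,12 \right)} + 134\right) = - 54 \left(\left(\frac{3}{5} + 12 + 12 \left(-11\right)\right) + 134\right) = - 54 \left(\left(\frac{3}{5} + 12 - 132\right) + 134\right) = - 54 \left(- \frac{597}{5} + 134\right) = \left(-54\right) \frac{73}{5} = - \frac{3942}{5}$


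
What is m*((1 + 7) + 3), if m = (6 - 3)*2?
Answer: 66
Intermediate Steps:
m = 6 (m = 3*2 = 6)
m*((1 + 7) + 3) = 6*((1 + 7) + 3) = 6*(8 + 3) = 6*11 = 66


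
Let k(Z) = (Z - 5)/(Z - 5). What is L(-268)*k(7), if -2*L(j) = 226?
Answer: -113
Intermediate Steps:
L(j) = -113 (L(j) = -½*226 = -113)
k(Z) = 1 (k(Z) = (-5 + Z)/(-5 + Z) = 1)
L(-268)*k(7) = -113*1 = -113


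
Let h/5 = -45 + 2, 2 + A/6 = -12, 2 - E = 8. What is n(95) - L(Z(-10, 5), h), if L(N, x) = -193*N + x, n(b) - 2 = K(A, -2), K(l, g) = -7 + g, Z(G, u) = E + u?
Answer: 15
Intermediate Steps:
E = -6 (E = 2 - 1*8 = 2 - 8 = -6)
A = -84 (A = -12 + 6*(-12) = -12 - 72 = -84)
Z(G, u) = -6 + u
n(b) = -7 (n(b) = 2 + (-7 - 2) = 2 - 9 = -7)
h = -215 (h = 5*(-45 + 2) = 5*(-43) = -215)
L(N, x) = x - 193*N
n(95) - L(Z(-10, 5), h) = -7 - (-215 - 193*(-6 + 5)) = -7 - (-215 - 193*(-1)) = -7 - (-215 + 193) = -7 - 1*(-22) = -7 + 22 = 15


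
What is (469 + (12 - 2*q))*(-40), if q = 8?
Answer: -18600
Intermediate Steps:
(469 + (12 - 2*q))*(-40) = (469 + (12 - 2*8))*(-40) = (469 + (12 - 16))*(-40) = (469 - 4)*(-40) = 465*(-40) = -18600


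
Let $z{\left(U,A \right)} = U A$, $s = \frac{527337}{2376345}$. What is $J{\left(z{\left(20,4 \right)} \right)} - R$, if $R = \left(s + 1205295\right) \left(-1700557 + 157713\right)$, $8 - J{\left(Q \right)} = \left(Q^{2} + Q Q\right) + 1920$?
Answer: $\frac{1473003181406422296}{792115} \approx 1.8596 \cdot 10^{12}$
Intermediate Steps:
$s = \frac{175779}{792115}$ ($s = 527337 \cdot \frac{1}{2376345} = \frac{175779}{792115} \approx 0.22191$)
$z{\left(U,A \right)} = A U$
$J{\left(Q \right)} = -1912 - 2 Q^{2}$ ($J{\left(Q \right)} = 8 - \left(\left(Q^{2} + Q Q\right) + 1920\right) = 8 - \left(\left(Q^{2} + Q^{2}\right) + 1920\right) = 8 - \left(2 Q^{2} + 1920\right) = 8 - \left(1920 + 2 Q^{2}\right) = -1912 - 2 Q^{2}$)
$R = - \frac{1473003193060018176}{792115}$ ($R = \left(\frac{175779}{792115} + 1205295\right) \left(-1700557 + 157713\right) = \frac{954732424704}{792115} \left(-1542844\right) = - \frac{1473003193060018176}{792115} \approx -1.8596 \cdot 10^{12}$)
$J{\left(z{\left(20,4 \right)} \right)} - R = \left(-1912 - 2 \left(4 \cdot 20\right)^{2}\right) - - \frac{1473003193060018176}{792115} = \left(-1912 - 2 \cdot 80^{2}\right) + \frac{1473003193060018176}{792115} = \left(-1912 - 12800\right) + \frac{1473003193060018176}{792115} = -14712 + \frac{1473003193060018176}{792115} = \frac{1473003181406422296}{792115}$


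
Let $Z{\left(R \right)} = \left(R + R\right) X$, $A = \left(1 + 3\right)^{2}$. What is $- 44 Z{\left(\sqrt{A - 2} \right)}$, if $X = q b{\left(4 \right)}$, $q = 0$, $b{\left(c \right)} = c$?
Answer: $0$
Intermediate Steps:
$A = 16$ ($A = 4^{2} = 16$)
$X = 0$ ($X = 0 \cdot 4 = 0$)
$Z{\left(R \right)} = 0$ ($Z{\left(R \right)} = \left(R + R\right) 0 = 2 R 0 = 0$)
$- 44 Z{\left(\sqrt{A - 2} \right)} = \left(-44\right) 0 = 0$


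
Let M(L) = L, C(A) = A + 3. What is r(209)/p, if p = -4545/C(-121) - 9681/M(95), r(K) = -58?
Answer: 650180/710583 ≈ 0.91500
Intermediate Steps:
C(A) = 3 + A
p = -710583/11210 (p = -4545/(3 - 121) - 9681/95 = -4545/(-118) - 9681*1/95 = -4545*(-1/118) - 9681/95 = 4545/118 - 9681/95 = -710583/11210 ≈ -63.388)
r(209)/p = -58/(-710583/11210) = -58*(-11210/710583) = 650180/710583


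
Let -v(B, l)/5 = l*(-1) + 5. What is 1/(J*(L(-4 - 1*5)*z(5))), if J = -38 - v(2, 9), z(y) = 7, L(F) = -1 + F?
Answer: 1/4060 ≈ 0.00024631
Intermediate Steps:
v(B, l) = -25 + 5*l (v(B, l) = -5*(l*(-1) + 5) = -5*(-l + 5) = -5*(5 - l) = -25 + 5*l)
J = -58 (J = -38 - (-25 + 5*9) = -38 - (-25 + 45) = -38 - 1*20 = -38 - 20 = -58)
1/(J*(L(-4 - 1*5)*z(5))) = 1/(-58*(-1 + (-4 - 1*5))*7) = 1/(-58*(-1 + (-4 - 5))*7) = 1/(-58*(-1 - 9)*7) = 1/(-(-580)*7) = 1/(-58*(-70)) = 1/4060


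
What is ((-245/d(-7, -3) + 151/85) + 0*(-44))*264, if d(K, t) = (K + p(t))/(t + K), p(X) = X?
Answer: -5457936/85 ≈ -64211.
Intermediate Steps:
d(K, t) = 1 (d(K, t) = (K + t)/(t + K) = (K + t)/(K + t) = 1)
((-245/d(-7, -3) + 151/85) + 0*(-44))*264 = ((-245/1 + 151/85) + 0*(-44))*264 = ((-245*1 + 151*(1/85)) + 0)*264 = ((-245 + 151/85) + 0)*264 = (-20674/85 + 0)*264 = -20674/85*264 = -5457936/85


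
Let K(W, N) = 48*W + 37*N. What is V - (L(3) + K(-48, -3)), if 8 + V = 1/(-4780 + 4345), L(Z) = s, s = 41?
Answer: 1029209/435 ≈ 2366.0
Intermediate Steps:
L(Z) = 41
K(W, N) = 37*N + 48*W
V = -3481/435 (V = -8 + 1/(-4780 + 4345) = -8 + 1/(-435) = -8 - 1/435 = -3481/435 ≈ -8.0023)
V - (L(3) + K(-48, -3)) = -3481/435 - (41 + (37*(-3) + 48*(-48))) = -3481/435 - (41 + (-111 - 2304)) = -3481/435 - (41 - 2415) = -3481/435 - 1*(-2374) = -3481/435 + 2374 = 1029209/435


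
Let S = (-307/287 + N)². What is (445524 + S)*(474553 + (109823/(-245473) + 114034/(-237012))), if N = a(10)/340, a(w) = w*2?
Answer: 24401157557161486619152591330/115412927040451943 ≈ 2.1142e+11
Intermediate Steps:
a(w) = 2*w
N = 1/17 (N = (2*10)/340 = 20*(1/340) = 1/17 ≈ 0.058824)
S = 24324624/23804641 (S = (-307/287 + 1/17)² = (-4932/4879)² = 24324624/23804641 ≈ 1.0218)
(445524 + S)*(474553 + (109823/(-245473) + 114034/(-237012))) = (445524 + 24324624/23804641)*(474553 + (109823/(-245473) + 114034/(-237012))) = 10605563201508*(474553 + (109823*(-1/245473) + 114034*(-1/237012)))/23804641 = 10605563201508*(474553 + (-109823/245473 - 57017/118506))/23804641 = 10605563201508*(474553 - 27010818479/29090023338)/23804641 = (10605563201508/23804641)*(13804730834299435/29090023338) = 24401157557161486619152591330/115412927040451943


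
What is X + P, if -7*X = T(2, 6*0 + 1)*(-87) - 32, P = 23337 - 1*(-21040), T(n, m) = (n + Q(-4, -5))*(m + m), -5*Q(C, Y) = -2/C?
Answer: 222144/5 ≈ 44429.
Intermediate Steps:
Q(C, Y) = 2/(5*C) (Q(C, Y) = -(-2)/(5*C) = 2/(5*C))
T(n, m) = 2*m*(-1/10 + n) (T(n, m) = (n + (2/5)/(-4))*(m + m) = (n + (2/5)*(-1/4))*(2*m) = (n - 1/10)*(2*m) = (-1/10 + n)*(2*m) = 2*m*(-1/10 + n))
P = 44377 (P = 23337 + 21040 = 44377)
X = 259/5 (X = -(((6*0 + 1)*(-1 + 10*2)/5)*(-87) - 32)/7 = -(((0 + 1)*(-1 + 20)/5)*(-87) - 32)/7 = -(((1/5)*1*19)*(-87) - 32)/7 = -((19/5)*(-87) - 32)/7 = -(-1653/5 - 32)/7 = -1/7*(-1813/5) = 259/5 ≈ 51.800)
X + P = 259/5 + 44377 = 222144/5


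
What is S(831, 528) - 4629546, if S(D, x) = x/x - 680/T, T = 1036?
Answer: -1199052325/259 ≈ -4.6295e+6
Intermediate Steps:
S(D, x) = 89/259 (S(D, x) = x/x - 680/1036 = 1 - 680*1/1036 = 1 - 170/259 = 89/259)
S(831, 528) - 4629546 = 89/259 - 4629546 = -1199052325/259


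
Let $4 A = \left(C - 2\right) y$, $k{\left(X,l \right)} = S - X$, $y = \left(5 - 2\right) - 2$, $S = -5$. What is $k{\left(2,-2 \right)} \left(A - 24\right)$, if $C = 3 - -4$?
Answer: $\frac{637}{4} \approx 159.25$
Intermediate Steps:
$C = 7$ ($C = 3 + 4 = 7$)
$y = 1$ ($y = 3 - 2 = 1$)
$k{\left(X,l \right)} = -5 - X$
$A = \frac{5}{4}$ ($A = \frac{\left(7 - 2\right) 1}{4} = \frac{5 \cdot 1}{4} = \frac{1}{4} \cdot 5 = \frac{5}{4} \approx 1.25$)
$k{\left(2,-2 \right)} \left(A - 24\right) = \left(-5 - 2\right) \left(\frac{5}{4} - 24\right) = \left(-5 - 2\right) \left(- \frac{91}{4}\right) = \left(-7\right) \left(- \frac{91}{4}\right) = \frac{637}{4}$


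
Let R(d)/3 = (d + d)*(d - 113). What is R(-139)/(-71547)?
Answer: -10008/3407 ≈ -2.9375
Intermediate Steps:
R(d) = 6*d*(-113 + d) (R(d) = 3*((d + d)*(d - 113)) = 3*((2*d)*(-113 + d)) = 3*(2*d*(-113 + d)) = 6*d*(-113 + d))
R(-139)/(-71547) = (6*(-139)*(-113 - 139))/(-71547) = (6*(-139)*(-252))*(-1/71547) = 210168*(-1/71547) = -10008/3407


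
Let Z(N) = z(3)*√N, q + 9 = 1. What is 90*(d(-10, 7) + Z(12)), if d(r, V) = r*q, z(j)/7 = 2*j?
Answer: 7200 + 7560*√3 ≈ 20294.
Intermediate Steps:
q = -8 (q = -9 + 1 = -8)
z(j) = 14*j (z(j) = 7*(2*j) = 14*j)
Z(N) = 42*√N (Z(N) = (14*3)*√N = 42*√N)
d(r, V) = -8*r (d(r, V) = r*(-8) = -8*r)
90*(d(-10, 7) + Z(12)) = 90*(-8*(-10) + 42*√12) = 90*(80 + 42*(2*√3)) = 90*(80 + 84*√3) = 7200 + 7560*√3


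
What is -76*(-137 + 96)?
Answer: 3116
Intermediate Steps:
-76*(-137 + 96) = -76*(-41) = 3116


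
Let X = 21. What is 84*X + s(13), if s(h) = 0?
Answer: 1764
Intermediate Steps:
84*X + s(13) = 84*21 + 0 = 1764 + 0 = 1764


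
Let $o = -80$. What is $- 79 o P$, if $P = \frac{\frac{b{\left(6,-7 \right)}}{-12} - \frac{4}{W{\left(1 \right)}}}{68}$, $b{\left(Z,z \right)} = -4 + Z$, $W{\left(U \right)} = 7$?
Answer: $- \frac{24490}{357} \approx -68.599$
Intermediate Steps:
$P = - \frac{31}{2856}$ ($P = \frac{\frac{-4 + 6}{-12} - \frac{4}{7}}{68} = \left(2 \left(- \frac{1}{12}\right) - \frac{4}{7}\right) \frac{1}{68} = \left(- \frac{1}{6} - \frac{4}{7}\right) \frac{1}{68} = \left(- \frac{31}{42}\right) \frac{1}{68} = - \frac{31}{2856} \approx -0.010854$)
$- 79 o P = \left(-79\right) \left(-80\right) \left(- \frac{31}{2856}\right) = 6320 \left(- \frac{31}{2856}\right) = - \frac{24490}{357}$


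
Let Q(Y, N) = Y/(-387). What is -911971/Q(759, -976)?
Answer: 117644259/253 ≈ 4.6500e+5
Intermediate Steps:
Q(Y, N) = -Y/387 (Q(Y, N) = Y*(-1/387) = -Y/387)
-911971/Q(759, -976) = -911971/((-1/387*759)) = -911971/(-253/129) = -911971*(-129/253) = 117644259/253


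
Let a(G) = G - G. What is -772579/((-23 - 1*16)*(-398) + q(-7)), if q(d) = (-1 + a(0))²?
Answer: -772579/15523 ≈ -49.770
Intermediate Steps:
a(G) = 0
q(d) = 1 (q(d) = (-1 + 0)² = (-1)² = 1)
-772579/((-23 - 1*16)*(-398) + q(-7)) = -772579/((-23 - 1*16)*(-398) + 1) = -772579/((-23 - 16)*(-398) + 1) = -772579/(-39*(-398) + 1) = -772579/(15522 + 1) = -772579/15523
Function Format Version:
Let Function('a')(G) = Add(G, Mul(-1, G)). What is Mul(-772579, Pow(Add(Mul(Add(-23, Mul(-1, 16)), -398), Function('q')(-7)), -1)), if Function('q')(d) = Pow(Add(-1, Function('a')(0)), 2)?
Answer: Rational(-772579, 15523) ≈ -49.770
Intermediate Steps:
Function('a')(G) = 0
Function('q')(d) = 1 (Function('q')(d) = Pow(Add(-1, 0), 2) = Pow(-1, 2) = 1)
Mul(-772579, Pow(Add(Mul(Add(-23, Mul(-1, 16)), -398), Function('q')(-7)), -1)) = Mul(-772579, Pow(Add(Mul(Add(-23, Mul(-1, 16)), -398), 1), -1)) = Mul(-772579, Pow(Add(Mul(Add(-23, -16), -398), 1), -1)) = Mul(-772579, Pow(Add(Mul(-39, -398), 1), -1)) = Mul(-772579, Pow(Add(15522, 1), -1)) = Mul(-772579, Pow(15523, -1)) = Mul(-772579, Rational(1, 15523)) = Rational(-772579, 15523)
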